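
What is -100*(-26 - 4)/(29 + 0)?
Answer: 3000/29 ≈ 103.45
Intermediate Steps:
-100*(-26 - 4)/(29 + 0) = -(-3000)/29 = -100*(-30/29) = 3000/29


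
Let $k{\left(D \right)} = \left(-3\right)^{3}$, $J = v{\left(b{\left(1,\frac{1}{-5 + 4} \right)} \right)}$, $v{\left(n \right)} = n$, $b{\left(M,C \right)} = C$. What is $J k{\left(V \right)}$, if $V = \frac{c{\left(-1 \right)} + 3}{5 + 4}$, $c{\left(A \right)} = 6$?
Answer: $27$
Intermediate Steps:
$V = 1$ ($V = \frac{6 + 3}{5 + 4} = \frac{9}{9} = 9 \cdot \frac{1}{9} = 1$)
$J = -1$ ($J = \frac{1}{-5 + 4} = \frac{1}{-1} = -1$)
$k{\left(D \right)} = -27$
$J k{\left(V \right)} = \left(-1\right) \left(-27\right) = 27$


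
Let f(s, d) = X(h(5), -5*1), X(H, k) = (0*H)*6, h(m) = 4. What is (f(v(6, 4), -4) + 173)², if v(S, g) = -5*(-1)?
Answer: 29929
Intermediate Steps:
v(S, g) = 5
X(H, k) = 0 (X(H, k) = 0*6 = 0)
f(s, d) = 0
(f(v(6, 4), -4) + 173)² = (0 + 173)² = 173² = 29929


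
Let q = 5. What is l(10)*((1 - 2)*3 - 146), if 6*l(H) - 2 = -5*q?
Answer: 3427/6 ≈ 571.17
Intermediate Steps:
l(H) = -23/6 (l(H) = ⅓ + (-5*5)/6 = ⅓ + (⅙)*(-25) = ⅓ - 25/6 = -23/6)
l(10)*((1 - 2)*3 - 146) = -23*((1 - 2)*3 - 146)/6 = -23*(-1*3 - 146)/6 = -23*(-3 - 146)/6 = -23/6*(-149) = 3427/6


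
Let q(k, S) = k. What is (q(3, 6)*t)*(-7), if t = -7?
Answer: 147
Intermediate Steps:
(q(3, 6)*t)*(-7) = (3*(-7))*(-7) = -21*(-7) = 147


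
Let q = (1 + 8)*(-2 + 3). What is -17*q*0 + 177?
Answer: 177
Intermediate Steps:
q = 9 (q = 9*1 = 9)
-17*q*0 + 177 = -17*9*0 + 177 = -153*0 + 177 = 0 + 177 = 177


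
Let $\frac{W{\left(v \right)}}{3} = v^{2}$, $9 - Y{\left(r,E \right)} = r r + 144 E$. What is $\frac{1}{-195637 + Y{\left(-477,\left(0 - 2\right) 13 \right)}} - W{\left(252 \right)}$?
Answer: $- \frac{79903209457}{419413} \approx -1.9051 \cdot 10^{5}$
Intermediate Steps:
$Y{\left(r,E \right)} = 9 - r^{2} - 144 E$ ($Y{\left(r,E \right)} = 9 - \left(r r + 144 E\right) = 9 - \left(r^{2} + 144 E\right) = 9 - r^{2} - 144 E$)
$W{\left(v \right)} = 3 v^{2}$
$\frac{1}{-195637 + Y{\left(-477,\left(0 - 2\right) 13 \right)}} - W{\left(252 \right)} = \frac{1}{-195637 - \left(227520 + 144 \left(0 - 2\right) 13\right)} - 3 \cdot 252^{2} = \frac{1}{-195637 - \left(227520 + 144 \left(-2\right) 13\right)} - 3 \cdot 63504 = \frac{1}{-195637 - 223776} - 190512 = \frac{1}{-419413} - 190512 = - \frac{1}{419413} - 190512 = - \frac{79903209457}{419413}$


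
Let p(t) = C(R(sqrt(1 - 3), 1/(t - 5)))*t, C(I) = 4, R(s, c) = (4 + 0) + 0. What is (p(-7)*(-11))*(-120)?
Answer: -36960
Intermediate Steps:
R(s, c) = 4 (R(s, c) = 4 + 0 = 4)
p(t) = 4*t
(p(-7)*(-11))*(-120) = ((4*(-7))*(-11))*(-120) = -28*(-11)*(-120) = 308*(-120) = -36960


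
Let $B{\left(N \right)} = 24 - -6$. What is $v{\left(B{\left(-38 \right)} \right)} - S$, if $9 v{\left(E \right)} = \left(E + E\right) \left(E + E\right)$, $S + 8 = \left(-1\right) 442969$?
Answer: $443377$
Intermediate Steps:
$S = -442977$ ($S = -8 - 442969 = -442977$)
$B{\left(N \right)} = 30$ ($B{\left(N \right)} = 24 + 6 = 30$)
$v{\left(E \right)} = \frac{4 E^{2}}{9}$ ($v{\left(E \right)} = \frac{\left(E + E\right) \left(E + E\right)}{9} = \frac{2 E 2 E}{9} = \frac{4 E^{2}}{9}$)
$v{\left(B{\left(-38 \right)} \right)} - S = \frac{4 \cdot 30^{2}}{9} - -442977 = \frac{4}{9} \cdot 900 + 442977 = 400 + 442977 = 443377$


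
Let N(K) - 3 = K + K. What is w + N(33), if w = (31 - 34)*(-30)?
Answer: 159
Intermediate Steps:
N(K) = 3 + 2*K (N(K) = 3 + (K + K) = 3 + 2*K)
w = 90 (w = -3*(-30) = 90)
w + N(33) = 90 + (3 + 2*33) = 90 + (3 + 66) = 90 + 69 = 159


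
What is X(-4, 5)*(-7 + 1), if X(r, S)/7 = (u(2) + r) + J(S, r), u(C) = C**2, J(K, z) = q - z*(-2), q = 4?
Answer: 168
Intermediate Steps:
J(K, z) = 4 + 2*z (J(K, z) = 4 - z*(-2) = 4 - (-2)*z = 4 + 2*z)
X(r, S) = 56 + 21*r (X(r, S) = 7*((2**2 + r) + (4 + 2*r)) = 7*((4 + r) + (4 + 2*r)) = 7*(8 + 3*r) = 56 + 21*r)
X(-4, 5)*(-7 + 1) = (56 + 21*(-4))*(-7 + 1) = (56 - 84)*(-6) = -28*(-6) = 168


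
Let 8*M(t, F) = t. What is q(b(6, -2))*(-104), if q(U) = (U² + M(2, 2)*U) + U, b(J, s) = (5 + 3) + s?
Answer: -4524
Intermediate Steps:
b(J, s) = 8 + s
M(t, F) = t/8
q(U) = U² + 5*U/4 (q(U) = (U² + ((⅛)*2)*U) + U = (U² + U/4) + U = U² + 5*U/4)
q(b(6, -2))*(-104) = ((8 - 2)*(5 + 4*(8 - 2))/4)*(-104) = ((¼)*6*(5 + 4*6))*(-104) = ((¼)*6*(5 + 24))*(-104) = ((¼)*6*29)*(-104) = (87/2)*(-104) = -4524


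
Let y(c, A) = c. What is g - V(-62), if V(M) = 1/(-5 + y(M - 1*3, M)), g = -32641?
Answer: -2284869/70 ≈ -32641.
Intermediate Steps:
V(M) = 1/(-8 + M) (V(M) = 1/(-5 + (M - 1*3)) = 1/(-5 + (M - 3)) = 1/(-5 + (-3 + M)) = 1/(-8 + M))
g - V(-62) = -32641 - 1/(-8 - 62) = -32641 - 1/(-70) = -32641 - 1*(-1/70) = -32641 + 1/70 = -2284869/70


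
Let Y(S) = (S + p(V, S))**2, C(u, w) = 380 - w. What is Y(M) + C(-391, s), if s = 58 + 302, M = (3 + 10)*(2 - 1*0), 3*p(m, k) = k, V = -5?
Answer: 10996/9 ≈ 1221.8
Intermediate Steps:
p(m, k) = k/3
M = 26 (M = 13*(2 + 0) = 13*2 = 26)
s = 360
Y(S) = 16*S**2/9 (Y(S) = (S + S/3)**2 = (4*S/3)**2 = 16*S**2/9)
Y(M) + C(-391, s) = (16/9)*26**2 + (380 - 1*360) = (16/9)*676 + (380 - 360) = 10816/9 + 20 = 10996/9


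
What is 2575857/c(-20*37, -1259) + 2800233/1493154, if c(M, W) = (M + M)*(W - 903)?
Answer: 711456929281/265429691280 ≈ 2.6804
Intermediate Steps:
c(M, W) = 2*M*(-903 + W) (c(M, W) = (2*M)*(-903 + W) = 2*M*(-903 + W))
2575857/c(-20*37, -1259) + 2800233/1493154 = 2575857/((2*(-20*37)*(-903 - 1259))) + 2800233/1493154 = 2575857/((2*(-740)*(-2162))) + 2800233*(1/1493154) = 2575857/3199760 + 311137/165906 = 711456929281/265429691280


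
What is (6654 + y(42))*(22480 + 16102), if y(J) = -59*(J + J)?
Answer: 65512236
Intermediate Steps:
y(J) = -118*J
(6654 + y(42))*(22480 + 16102) = (6654 - 118*42)*(22480 + 16102) = (6654 - 4956)*38582 = 1698*38582 = 65512236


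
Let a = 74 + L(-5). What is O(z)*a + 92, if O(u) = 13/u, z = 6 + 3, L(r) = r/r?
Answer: 601/3 ≈ 200.33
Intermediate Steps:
L(r) = 1
z = 9
a = 75 (a = 74 + 1 = 75)
O(z)*a + 92 = (13/9)*75 + 92 = 325/3 + 92 = 601/3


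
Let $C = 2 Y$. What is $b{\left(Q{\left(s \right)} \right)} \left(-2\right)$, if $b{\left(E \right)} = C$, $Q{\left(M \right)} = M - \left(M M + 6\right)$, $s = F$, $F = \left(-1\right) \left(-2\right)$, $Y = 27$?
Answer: $-108$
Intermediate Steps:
$F = 2$
$s = 2$
$Q{\left(M \right)} = -6 + M - M^{2}$ ($Q{\left(M \right)} = M - \left(M^{2} + 6\right) = M - \left(6 + M^{2}\right) = -6 + M - M^{2}$)
$C = 54$ ($C = 2 \cdot 27 = 54$)
$b{\left(E \right)} = 54$
$b{\left(Q{\left(s \right)} \right)} \left(-2\right) = 54 \left(-2\right) = -108$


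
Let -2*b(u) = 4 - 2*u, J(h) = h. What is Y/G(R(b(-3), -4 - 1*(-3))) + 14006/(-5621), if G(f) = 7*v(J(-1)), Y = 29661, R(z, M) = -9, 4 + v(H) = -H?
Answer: -1136181/803 ≈ -1414.9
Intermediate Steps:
b(u) = -2 + u (b(u) = -(4 - 2*u)/2 = -2 + u)
v(H) = -4 - H
G(f) = -21 (G(f) = 7*(-4 - 1*(-1)) = 7*(-4 + 1) = 7*(-3) = -21)
Y/G(R(b(-3), -4 - 1*(-3))) + 14006/(-5621) = 29661/(-21) + 14006/(-5621) = 29661*(-1/21) + 14006*(-1/5621) = -9887/7 - 14006/5621 = -1136181/803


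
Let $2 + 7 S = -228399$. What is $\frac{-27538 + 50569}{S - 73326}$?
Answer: $- \frac{161217}{741683} \approx -0.21737$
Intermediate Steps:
$S = - \frac{228401}{7}$ ($S = - \frac{2}{7} + \frac{1}{7} \left(-228399\right) = - \frac{2}{7} - \frac{228399}{7} = - \frac{228401}{7} \approx -32629.0$)
$\frac{-27538 + 50569}{S - 73326} = \frac{-27538 + 50569}{- \frac{228401}{7} - 73326} = \frac{23031}{- \frac{228401}{7} - 73326} = \frac{23031}{- \frac{741683}{7}} = 23031 \left(- \frac{7}{741683}\right) = - \frac{161217}{741683}$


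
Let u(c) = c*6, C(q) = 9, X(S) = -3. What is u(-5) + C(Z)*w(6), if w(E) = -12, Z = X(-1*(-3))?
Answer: -138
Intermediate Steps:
Z = -3
u(c) = 6*c
u(-5) + C(Z)*w(6) = 6*(-5) + 9*(-12) = -30 - 108 = -138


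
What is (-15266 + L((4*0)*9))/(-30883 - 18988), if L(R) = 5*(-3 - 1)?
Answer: 15286/49871 ≈ 0.30651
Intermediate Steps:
L(R) = -20 (L(R) = 5*(-4) = -20)
(-15266 + L((4*0)*9))/(-30883 - 18988) = (-15266 - 20)/(-30883 - 18988) = -15286/(-49871) = -15286*(-1/49871) = 15286/49871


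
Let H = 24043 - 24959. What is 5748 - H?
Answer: 6664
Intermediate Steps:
H = -916
5748 - H = 5748 - 1*(-916) = 5748 + 916 = 6664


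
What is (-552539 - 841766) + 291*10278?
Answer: 1596593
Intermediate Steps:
(-552539 - 841766) + 291*10278 = -1394305 + 2990898 = 1596593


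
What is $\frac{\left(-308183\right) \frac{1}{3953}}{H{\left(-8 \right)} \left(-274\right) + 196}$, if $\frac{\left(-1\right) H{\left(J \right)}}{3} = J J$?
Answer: $- \frac{308183}{208734212} \approx -0.0014764$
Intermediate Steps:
$H{\left(J \right)} = - 3 J^{2}$ ($H{\left(J \right)} = - 3 J J = - 3 J^{2}$)
$\frac{\left(-308183\right) \frac{1}{3953}}{H{\left(-8 \right)} \left(-274\right) + 196} = \frac{\left(-308183\right) \frac{1}{3953}}{- 3 \left(-8\right)^{2} \left(-274\right) + 196} = \frac{\left(-308183\right) \frac{1}{3953}}{\left(-3\right) 64 \left(-274\right) + 196} = - \frac{308183}{3953 \left(\left(-192\right) \left(-274\right) + 196\right)} = - \frac{308183}{3953 \left(52608 + 196\right)} = - \frac{308183}{3953 \cdot 52804} = \left(- \frac{308183}{3953}\right) \frac{1}{52804} = - \frac{308183}{208734212}$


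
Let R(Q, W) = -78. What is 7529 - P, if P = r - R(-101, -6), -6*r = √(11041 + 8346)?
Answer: 7451 + √19387/6 ≈ 7474.2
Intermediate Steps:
r = -√19387/6 (r = -√(11041 + 8346)/6 = -√19387/6 ≈ -23.206)
P = 78 - √19387/6 (P = -√19387/6 - 1*(-78) = -√19387/6 + 78 = 78 - √19387/6 ≈ 54.794)
7529 - P = 7529 - (78 - √19387/6) = 7529 + (-78 + √19387/6) = 7451 + √19387/6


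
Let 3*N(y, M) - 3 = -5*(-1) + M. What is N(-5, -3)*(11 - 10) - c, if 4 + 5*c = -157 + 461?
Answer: -175/3 ≈ -58.333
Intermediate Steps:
c = 60 (c = -⅘ + (-157 + 461)/5 = -⅘ + (⅕)*304 = -⅘ + 304/5 = 60)
N(y, M) = 8/3 + M/3 (N(y, M) = 1 + (-5*(-1) + M)/3 = 1 + (5 + M)/3 = 1 + (5/3 + M/3) = 8/3 + M/3)
N(-5, -3)*(11 - 10) - c = (8/3 + (⅓)*(-3))*(11 - 10) - 1*60 = (8/3 - 1)*1 - 60 = (5/3)*1 - 60 = 5/3 - 60 = -175/3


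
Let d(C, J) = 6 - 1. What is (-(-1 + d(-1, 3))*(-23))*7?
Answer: 644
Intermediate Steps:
d(C, J) = 5
(-(-1 + d(-1, 3))*(-23))*7 = (-(-1 + 5)*(-23))*7 = (-1*4*(-23))*7 = -4*(-23)*7 = 92*7 = 644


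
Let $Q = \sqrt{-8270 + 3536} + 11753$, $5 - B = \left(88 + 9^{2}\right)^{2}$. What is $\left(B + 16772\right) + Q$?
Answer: $-31 + 3 i \sqrt{526} \approx -31.0 + 68.804 i$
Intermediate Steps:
$B = -28556$ ($B = 5 - \left(88 + 9^{2}\right)^{2} = 5 - \left(88 + 81\right)^{2} = 5 - 169^{2} = 5 - 28561 = -28556$)
$Q = 11753 + 3 i \sqrt{526}$ ($Q = \sqrt{-4734} + 11753 = 3 i \sqrt{526} + 11753 = 11753 + 3 i \sqrt{526} \approx 11753.0 + 68.804 i$)
$\left(B + 16772\right) + Q = \left(-28556 + 16772\right) + \left(11753 + 3 i \sqrt{526}\right) = -11784 + \left(11753 + 3 i \sqrt{526}\right) = -31 + 3 i \sqrt{526}$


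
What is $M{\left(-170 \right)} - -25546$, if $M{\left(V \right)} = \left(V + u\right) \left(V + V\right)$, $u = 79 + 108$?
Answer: $19766$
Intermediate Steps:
$u = 187$
$M{\left(V \right)} = 2 V \left(187 + V\right)$ ($M{\left(V \right)} = \left(V + 187\right) \left(V + V\right) = \left(187 + V\right) 2 V = 2 V \left(187 + V\right)$)
$M{\left(-170 \right)} - -25546 = 2 \left(-170\right) \left(187 - 170\right) - -25546 = 2 \left(-170\right) 17 + 25546 = -5780 + 25546 = 19766$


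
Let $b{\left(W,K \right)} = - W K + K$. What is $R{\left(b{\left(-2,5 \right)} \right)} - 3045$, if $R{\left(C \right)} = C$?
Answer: $-3030$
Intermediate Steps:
$b{\left(W,K \right)} = K - K W$ ($b{\left(W,K \right)} = - K W + K = K - K W$)
$R{\left(b{\left(-2,5 \right)} \right)} - 3045 = 5 \left(1 - -2\right) - 3045 = 5 \left(1 + 2\right) - 3045 = 5 \cdot 3 - 3045 = 15 - 3045 = -3030$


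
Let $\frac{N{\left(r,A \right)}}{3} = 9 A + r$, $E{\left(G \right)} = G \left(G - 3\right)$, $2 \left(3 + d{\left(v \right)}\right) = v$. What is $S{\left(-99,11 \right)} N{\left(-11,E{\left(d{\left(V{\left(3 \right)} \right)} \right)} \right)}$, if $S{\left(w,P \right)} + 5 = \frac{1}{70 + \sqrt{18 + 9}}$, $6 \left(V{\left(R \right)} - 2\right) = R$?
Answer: $- \frac{74415585}{77968} - \frac{9189 \sqrt{3}}{77968} \approx -954.64$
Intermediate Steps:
$V{\left(R \right)} = 2 + \frac{R}{6}$
$d{\left(v \right)} = -3 + \frac{v}{2}$
$E{\left(G \right)} = G \left(-3 + G\right)$
$S{\left(w,P \right)} = -5 + \frac{1}{70 + 3 \sqrt{3}}$ ($S{\left(w,P \right)} = -5 + \frac{1}{70 + \sqrt{18 + 9}} = -5 + \frac{1}{70 + \sqrt{27}} = -5 + \frac{1}{70 + 3 \sqrt{3}}$)
$N{\left(r,A \right)} = 3 r + 27 A$ ($N{\left(r,A \right)} = 3 \left(9 A + r\right) = 3 \left(r + 9 A\right) = 3 r + 27 A$)
$S{\left(-99,11 \right)} N{\left(-11,E{\left(d{\left(V{\left(3 \right)} \right)} \right)} \right)} = \left(- \frac{24295}{4873} - \frac{3 \sqrt{3}}{4873}\right) \left(3 \left(-11\right) + 27 \left(-3 + \frac{2 + \frac{1}{6} \cdot 3}{2}\right) \left(-3 - \left(3 - \frac{2 + \frac{1}{6} \cdot 3}{2}\right)\right)\right) = \left(- \frac{24295}{4873} - \frac{3 \sqrt{3}}{4873}\right) \left(-33 + 27 \left(-3 + \frac{2 + \frac{1}{2}}{2}\right) \left(-3 - \left(3 - \frac{2 + \frac{1}{2}}{2}\right)\right)\right) = \left(- \frac{24295}{4873} - \frac{3 \sqrt{3}}{4873}\right) \left(-33 + 27 \left(-3 + \frac{1}{2} \cdot \frac{5}{2}\right) \left(-3 + \left(-3 + \frac{1}{2} \cdot \frac{5}{2}\right)\right)\right) = \left(- \frac{24295}{4873} - \frac{3 \sqrt{3}}{4873}\right) \left(-33 + 27 \left(-3 + \frac{5}{4}\right) \left(-3 + \left(-3 + \frac{5}{4}\right)\right)\right) = \left(- \frac{24295}{4873} - \frac{3 \sqrt{3}}{4873}\right) \left(-33 + 27 \left(- \frac{7 \left(-3 - \frac{7}{4}\right)}{4}\right)\right) = \left(- \frac{24295}{4873} - \frac{3 \sqrt{3}}{4873}\right) \left(-33 + 27 \left(\left(- \frac{7}{4}\right) \left(- \frac{19}{4}\right)\right)\right) = \left(- \frac{24295}{4873} - \frac{3 \sqrt{3}}{4873}\right) \left(-33 + 27 \cdot \frac{133}{16}\right) = \left(- \frac{24295}{4873} - \frac{3 \sqrt{3}}{4873}\right) \left(-33 + \frac{3591}{16}\right) = \left(- \frac{24295}{4873} - \frac{3 \sqrt{3}}{4873}\right) \frac{3063}{16} = - \frac{74415585}{77968} - \frac{9189 \sqrt{3}}{77968}$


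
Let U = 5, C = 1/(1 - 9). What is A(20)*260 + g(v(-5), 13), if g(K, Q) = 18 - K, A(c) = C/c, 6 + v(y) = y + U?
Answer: 179/8 ≈ 22.375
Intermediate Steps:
C = -⅛ (C = 1/(-8) = -⅛ ≈ -0.12500)
v(y) = -1 + y (v(y) = -6 + (y + 5) = -6 + (5 + y) = -1 + y)
A(c) = -1/(8*c)
A(20)*260 + g(v(-5), 13) = -⅛/20*260 + (18 - (-1 - 5)) = -⅛*1/20*260 + (18 - 1*(-6)) = -1/160*260 + (18 + 6) = -13/8 + 24 = 179/8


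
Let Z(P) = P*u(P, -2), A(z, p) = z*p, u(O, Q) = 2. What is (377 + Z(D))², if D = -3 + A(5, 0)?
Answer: 137641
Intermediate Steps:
A(z, p) = p*z
D = -3 (D = -3 + 0*5 = -3 + 0 = -3)
Z(P) = 2*P (Z(P) = P*2 = 2*P)
(377 + Z(D))² = (377 + 2*(-3))² = (377 - 6)² = 371² = 137641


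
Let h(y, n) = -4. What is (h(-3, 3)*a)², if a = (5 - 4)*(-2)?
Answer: 64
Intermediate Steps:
a = -2 (a = 1*(-2) = -2)
(h(-3, 3)*a)² = (-4*(-2))² = 8² = 64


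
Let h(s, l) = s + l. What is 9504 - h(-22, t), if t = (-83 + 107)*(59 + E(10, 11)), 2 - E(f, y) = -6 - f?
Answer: 7678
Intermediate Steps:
E(f, y) = 8 + f (E(f, y) = 2 - (-6 - f) = 2 + (6 + f) = 8 + f)
t = 1848 (t = (-83 + 107)*(59 + (8 + 10)) = 24*(59 + 18) = 24*77 = 1848)
h(s, l) = l + s
9504 - h(-22, t) = 9504 - (1848 - 22) = 9504 - 1*1826 = 9504 - 1826 = 7678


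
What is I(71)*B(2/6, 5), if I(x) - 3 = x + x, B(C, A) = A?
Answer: 725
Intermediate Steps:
I(x) = 3 + 2*x (I(x) = 3 + (x + x) = 3 + 2*x)
I(71)*B(2/6, 5) = (3 + 2*71)*5 = (3 + 142)*5 = 145*5 = 725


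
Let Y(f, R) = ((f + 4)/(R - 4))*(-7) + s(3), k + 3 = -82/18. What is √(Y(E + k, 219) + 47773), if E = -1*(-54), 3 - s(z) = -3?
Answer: √19876575205/645 ≈ 218.58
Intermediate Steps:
k = -68/9 (k = -3 - 82/18 = -3 - 82*1/18 = -3 - 41/9 = -68/9 ≈ -7.5556)
s(z) = 6 (s(z) = 3 - 1*(-3) = 3 + 3 = 6)
E = 54
Y(f, R) = 6 - 7*(4 + f)/(-4 + R) (Y(f, R) = ((f + 4)/(R - 4))*(-7) + 6 = ((4 + f)/(-4 + R))*(-7) + 6 = -7*(4 + f)/(-4 + R) + 6 = 6 - 7*(4 + f)/(-4 + R))
√(Y(E + k, 219) + 47773) = √((-52 - 7*(54 - 68/9) + 6*219)/(-4 + 219) + 47773) = √((-52 - 7*418/9 + 1314)/215 + 47773) = √((-52 - 2926/9 + 1314)/215 + 47773) = √((1/215)*(8432/9) + 47773) = √(8432/1935 + 47773) = √(92449187/1935) = √19876575205/645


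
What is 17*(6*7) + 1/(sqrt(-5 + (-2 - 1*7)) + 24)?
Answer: 210642/295 - I*sqrt(14)/590 ≈ 714.04 - 0.0063418*I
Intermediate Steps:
17*(6*7) + 1/(sqrt(-5 + (-2 - 1*7)) + 24) = 17*42 + 1/(sqrt(-5 + (-2 - 7)) + 24) = 714 + 1/(sqrt(-5 - 9) + 24) = 714 + 1/(sqrt(-14) + 24) = 714 + 1/(I*sqrt(14) + 24) = 714 + 1/(24 + I*sqrt(14))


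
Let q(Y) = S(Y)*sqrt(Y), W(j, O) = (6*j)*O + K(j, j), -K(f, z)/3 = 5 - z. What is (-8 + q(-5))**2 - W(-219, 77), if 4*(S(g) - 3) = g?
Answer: 1630379/16 - 28*I*sqrt(5) ≈ 1.019e+5 - 62.61*I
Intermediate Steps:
K(f, z) = -15 + 3*z (K(f, z) = -3*(5 - z) = -15 + 3*z)
S(g) = 3 + g/4
W(j, O) = -15 + 3*j + 6*O*j (W(j, O) = (6*j)*O + (-15 + 3*j) = 6*O*j + (-15 + 3*j) = -15 + 3*j + 6*O*j)
q(Y) = sqrt(Y)*(3 + Y/4) (q(Y) = (3 + Y/4)*sqrt(Y) = sqrt(Y)*(3 + Y/4))
(-8 + q(-5))**2 - W(-219, 77) = (-8 + sqrt(-5)*(12 - 5)/4)**2 - (-15 + 3*(-219) + 6*77*(-219)) = (-8 + (1/4)*(I*sqrt(5))*7)**2 - (-15 - 657 - 101178) = (-8 + 7*I*sqrt(5)/4)**2 - 1*(-101850) = (-8 + 7*I*sqrt(5)/4)**2 + 101850 = 101850 + (-8 + 7*I*sqrt(5)/4)**2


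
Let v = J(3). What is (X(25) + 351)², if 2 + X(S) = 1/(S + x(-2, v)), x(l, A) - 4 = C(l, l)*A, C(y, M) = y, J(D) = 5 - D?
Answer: 76143076/625 ≈ 1.2183e+5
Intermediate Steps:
v = 2 (v = 5 - 1*3 = 5 - 3 = 2)
x(l, A) = 4 + A*l (x(l, A) = 4 + l*A = 4 + A*l)
X(S) = -2 + 1/S (X(S) = -2 + 1/(S + (4 + 2*(-2))) = -2 + 1/(S + (4 - 4)) = -2 + 1/(S + 0) = -2 + 1/S)
(X(25) + 351)² = ((-2 + 1/25) + 351)² = (-49/25 + 351)² = (8726/25)² = 76143076/625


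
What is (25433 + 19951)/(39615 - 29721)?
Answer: 7564/1649 ≈ 4.5870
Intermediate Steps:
(25433 + 19951)/(39615 - 29721) = 45384/9894 = 45384*(1/9894) = 7564/1649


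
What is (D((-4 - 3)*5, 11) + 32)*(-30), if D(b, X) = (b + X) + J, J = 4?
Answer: -360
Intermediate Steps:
D(b, X) = 4 + X + b (D(b, X) = (b + X) + 4 = (X + b) + 4 = 4 + X + b)
(D((-4 - 3)*5, 11) + 32)*(-30) = ((4 + 11 + (-4 - 3)*5) + 32)*(-30) = ((4 + 11 - 7*5) + 32)*(-30) = ((4 + 11 - 35) + 32)*(-30) = (-20 + 32)*(-30) = 12*(-30) = -360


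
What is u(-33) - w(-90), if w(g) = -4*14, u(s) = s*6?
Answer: -142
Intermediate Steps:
u(s) = 6*s
w(g) = -56
u(-33) - w(-90) = 6*(-33) - 1*(-56) = -198 + 56 = -142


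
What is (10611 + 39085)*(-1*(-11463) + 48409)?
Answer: 2975398912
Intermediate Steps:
(10611 + 39085)*(-1*(-11463) + 48409) = 49696*(11463 + 48409) = 49696*59872 = 2975398912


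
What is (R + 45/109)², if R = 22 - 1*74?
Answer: 31618129/11881 ≈ 2661.2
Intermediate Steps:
R = -52 (R = 22 - 74 = -52)
(R + 45/109)² = (-52 + 45/109)² = (-5623/109)² = 31618129/11881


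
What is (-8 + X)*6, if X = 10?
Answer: 12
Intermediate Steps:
(-8 + X)*6 = (-8 + 10)*6 = 2*6 = 12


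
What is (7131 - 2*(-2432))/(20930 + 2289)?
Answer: 11995/23219 ≈ 0.51660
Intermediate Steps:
(7131 - 2*(-2432))/(20930 + 2289) = (7131 + 4864)/23219 = 11995*(1/23219) = 11995/23219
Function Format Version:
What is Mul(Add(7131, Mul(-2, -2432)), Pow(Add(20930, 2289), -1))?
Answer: Rational(11995, 23219) ≈ 0.51660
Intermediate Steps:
Mul(Add(7131, Mul(-2, -2432)), Pow(Add(20930, 2289), -1)) = Mul(Add(7131, 4864), Pow(23219, -1)) = Mul(11995, Rational(1, 23219)) = Rational(11995, 23219)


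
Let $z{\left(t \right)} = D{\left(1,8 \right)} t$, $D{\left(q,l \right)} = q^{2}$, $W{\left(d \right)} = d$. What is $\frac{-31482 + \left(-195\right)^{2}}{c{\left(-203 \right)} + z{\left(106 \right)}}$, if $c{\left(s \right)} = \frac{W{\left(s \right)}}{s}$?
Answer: $\frac{6543}{107} \approx 61.15$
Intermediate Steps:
$c{\left(s \right)} = 1$ ($c{\left(s \right)} = \frac{s}{s} = 1$)
$z{\left(t \right)} = t$ ($z{\left(t \right)} = 1^{2} t = 1 t = t$)
$\frac{-31482 + \left(-195\right)^{2}}{c{\left(-203 \right)} + z{\left(106 \right)}} = \frac{-31482 + \left(-195\right)^{2}}{1 + 106} = \frac{-31482 + 38025}{107} = 6543 \cdot \frac{1}{107} = \frac{6543}{107}$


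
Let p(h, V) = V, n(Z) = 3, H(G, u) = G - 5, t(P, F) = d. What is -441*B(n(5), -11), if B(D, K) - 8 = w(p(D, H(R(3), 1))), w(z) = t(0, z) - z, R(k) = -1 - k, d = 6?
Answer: -10143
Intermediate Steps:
t(P, F) = 6
H(G, u) = -5 + G
w(z) = 6 - z
B(D, K) = 23 (B(D, K) = 8 + (6 - (-5 + (-1 - 1*3))) = 8 + (6 - (-5 + (-1 - 3))) = 8 + (6 - (-5 - 4)) = 8 + (6 - 1*(-9)) = 8 + (6 + 9) = 8 + 15 = 23)
-441*B(n(5), -11) = -441*23 = -10143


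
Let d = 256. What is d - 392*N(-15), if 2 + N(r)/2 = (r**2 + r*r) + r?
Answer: -339216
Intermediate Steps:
N(r) = -4 + 2*r + 4*r**2 (N(r) = -4 + 2*((r**2 + r*r) + r) = -4 + 2*((r**2 + r**2) + r) = -4 + 2*(2*r**2 + r) = -4 + 2*(r + 2*r**2) = -4 + (2*r + 4*r**2) = -4 + 2*r + 4*r**2)
d - 392*N(-15) = 256 - 392*(-4 + 2*(-15) + 4*(-15)**2) = 256 - 392*(-4 - 30 + 4*225) = 256 - 392*(-4 - 30 + 900) = 256 - 392*866 = 256 - 339472 = -339216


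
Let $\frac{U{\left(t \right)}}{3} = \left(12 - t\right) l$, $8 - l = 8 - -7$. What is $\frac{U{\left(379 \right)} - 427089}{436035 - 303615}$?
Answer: $- \frac{69897}{22070} \approx -3.1671$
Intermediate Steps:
$l = -7$ ($l = 8 - \left(8 - -7\right) = 8 - \left(8 + 7\right) = 8 - 15 = -7$)
$U{\left(t \right)} = -252 + 21 t$ ($U{\left(t \right)} = 3 \left(12 - t\right) \left(-7\right) = 3 \left(-84 + 7 t\right) = -252 + 21 t$)
$\frac{U{\left(379 \right)} - 427089}{436035 - 303615} = \frac{\left(-252 + 21 \cdot 379\right) - 427089}{436035 - 303615} = \frac{\left(-252 + 7959\right) - 427089}{132420} = \left(7707 - 427089\right) \frac{1}{132420} = \left(-419382\right) \frac{1}{132420} = - \frac{69897}{22070}$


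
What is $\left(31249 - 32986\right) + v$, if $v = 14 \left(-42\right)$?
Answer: $-2325$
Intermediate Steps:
$v = -588$
$\left(31249 - 32986\right) + v = \left(31249 - 32986\right) - 588 = -1737 - 588 = -2325$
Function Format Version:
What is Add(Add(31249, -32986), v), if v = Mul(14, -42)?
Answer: -2325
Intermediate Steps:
v = -588
Add(Add(31249, -32986), v) = Add(Add(31249, -32986), -588) = Add(-1737, -588) = -2325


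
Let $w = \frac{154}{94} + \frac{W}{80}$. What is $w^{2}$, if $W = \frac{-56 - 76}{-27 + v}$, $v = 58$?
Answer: $\frac{2133423721}{849139600} \approx 2.5125$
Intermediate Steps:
$W = - \frac{132}{31}$ ($W = \frac{-56 - 76}{-27 + 58} = - \frac{132}{31} \approx -4.2581$)
$w = \frac{46189}{29140}$ ($w = \frac{154}{94} - \frac{132}{31 \cdot 80} = 154 \cdot \frac{1}{94} - \frac{33}{620} = \frac{77}{47} - \frac{33}{620} = \frac{46189}{29140} \approx 1.5851$)
$w^{2} = \left(\frac{46189}{29140}\right)^{2} = \frac{2133423721}{849139600}$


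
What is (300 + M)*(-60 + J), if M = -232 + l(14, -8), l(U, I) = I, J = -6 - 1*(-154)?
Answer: 5280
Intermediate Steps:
J = 148 (J = -6 + 154 = 148)
M = -240 (M = -232 - 8 = -240)
(300 + M)*(-60 + J) = (300 - 240)*(-60 + 148) = 60*88 = 5280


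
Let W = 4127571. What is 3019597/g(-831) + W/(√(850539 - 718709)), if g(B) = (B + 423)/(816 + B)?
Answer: 15097985/136 + 4127571*√131830/131830 ≈ 1.2238e+5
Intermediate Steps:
g(B) = (423 + B)/(816 + B)
3019597/g(-831) + W/(√(850539 - 718709)) = 3019597/(((423 - 831)/(816 - 831))) + 4127571/(√(850539 - 718709)) = 3019597/((-408/(-15))) + 4127571/(√131830) = 3019597/((-1/15*(-408))) + 4127571*(√131830/131830) = 3019597/(136/5) + 4127571*√131830/131830 = 3019597*(5/136) + 4127571*√131830/131830 = 15097985/136 + 4127571*√131830/131830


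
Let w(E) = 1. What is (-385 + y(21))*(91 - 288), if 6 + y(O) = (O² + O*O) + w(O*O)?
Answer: -96924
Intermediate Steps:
y(O) = -5 + 2*O² (y(O) = -6 + ((O² + O*O) + 1) = -6 + ((O² + O²) + 1) = -6 + (2*O² + 1) = -6 + (1 + 2*O²) = -5 + 2*O²)
(-385 + y(21))*(91 - 288) = (-385 + (-5 + 2*21²))*(91 - 288) = (-385 + (-5 + 2*441))*(-197) = (-385 + (-5 + 882))*(-197) = (-385 + 877)*(-197) = 492*(-197) = -96924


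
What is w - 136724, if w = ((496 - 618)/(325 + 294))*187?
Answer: -84654970/619 ≈ -1.3676e+5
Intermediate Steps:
w = -22814/619 (w = -122/619*187 = -22814/619 ≈ -36.856)
w - 136724 = -22814/619 - 136724 = -84654970/619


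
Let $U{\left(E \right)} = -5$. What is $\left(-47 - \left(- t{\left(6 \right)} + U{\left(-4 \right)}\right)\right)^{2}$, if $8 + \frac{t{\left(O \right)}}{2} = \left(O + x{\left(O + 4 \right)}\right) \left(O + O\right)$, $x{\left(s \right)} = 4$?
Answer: $33124$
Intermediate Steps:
$t{\left(O \right)} = -16 + 4 O \left(4 + O\right)$ ($t{\left(O \right)} = -16 + 2 \left(O + 4\right) \left(O + O\right) = -16 + 2 \left(4 + O\right) 2 O = -16 + 2 \cdot 2 O \left(4 + O\right) = -16 + 4 O \left(4 + O\right)$)
$\left(-47 - \left(- t{\left(6 \right)} + U{\left(-4 \right)}\right)\right)^{2} = \left(-47 + \left(\left(-16 + 4 \cdot 6^{2} + 16 \cdot 6\right) - -5\right)\right)^{2} = \left(-47 + \left(\left(-16 + 4 \cdot 36 + 96\right) + 5\right)\right)^{2} = \left(-47 + \left(\left(-16 + 144 + 96\right) + 5\right)\right)^{2} = \left(-47 + \left(224 + 5\right)\right)^{2} = \left(-47 + 229\right)^{2} = 182^{2} = 33124$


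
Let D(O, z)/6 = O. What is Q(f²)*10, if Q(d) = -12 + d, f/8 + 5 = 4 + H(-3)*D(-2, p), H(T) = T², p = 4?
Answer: 7603720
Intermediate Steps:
D(O, z) = 6*O
f = -872 (f = -40 + 8*(4 + (-3)²*(6*(-2))) = -40 + 8*(4 + 9*(-12)) = -40 + 8*(4 - 108) = -40 + 8*(-104) = -40 - 832 = -872)
Q(f²)*10 = (-12 + (-872)²)*10 = (-12 + 760384)*10 = 760372*10 = 7603720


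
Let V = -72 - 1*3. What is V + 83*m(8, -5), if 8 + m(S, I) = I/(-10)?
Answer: -1395/2 ≈ -697.50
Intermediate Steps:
m(S, I) = -8 - I/10 (m(S, I) = -8 + I/(-10) = -8 + I*(-⅒) = -8 - I/10)
V = -75 (V = -72 - 3 = -75)
V + 83*m(8, -5) = -75 + 83*(-8 - ⅒*(-5)) = -75 + 83*(-8 + ½) = -75 + 83*(-15/2) = -75 - 1245/2 = -1395/2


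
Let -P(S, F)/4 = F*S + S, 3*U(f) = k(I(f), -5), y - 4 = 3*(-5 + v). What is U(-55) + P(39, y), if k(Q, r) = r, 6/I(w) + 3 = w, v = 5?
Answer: -2345/3 ≈ -781.67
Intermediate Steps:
I(w) = 6/(-3 + w)
y = 4 (y = 4 + 3*(-5 + 5) = 4 + 3*0 = 4 + 0 = 4)
U(f) = -5/3 (U(f) = (⅓)*(-5) = -5/3)
P(S, F) = -4*S - 4*F*S (P(S, F) = -4*(F*S + S) = -4*(S + F*S) = -4*S - 4*F*S)
U(-55) + P(39, y) = -5/3 - 4*39*(1 + 4) = -5/3 - 4*39*5 = -5/3 - 780 = -2345/3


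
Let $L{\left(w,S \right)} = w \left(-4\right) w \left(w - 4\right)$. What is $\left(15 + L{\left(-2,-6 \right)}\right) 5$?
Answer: $555$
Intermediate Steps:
$L{\left(w,S \right)} = - 4 w^{2} \left(-4 + w\right)$ ($L{\left(w,S \right)} = - 4 w w \left(-4 + w\right) = - 4 w^{2} \left(-4 + w\right)$)
$\left(15 + L{\left(-2,-6 \right)}\right) 5 = \left(15 + 4 \left(-2\right)^{2} \left(4 - -2\right)\right) 5 = \left(15 + 4 \cdot 4 \left(4 + 2\right)\right) 5 = \left(15 + 4 \cdot 4 \cdot 6\right) 5 = \left(15 + 96\right) 5 = 111 \cdot 5 = 555$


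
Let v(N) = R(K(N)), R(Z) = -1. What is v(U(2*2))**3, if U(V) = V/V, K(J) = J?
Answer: -1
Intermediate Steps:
U(V) = 1
v(N) = -1
v(U(2*2))**3 = (-1)**3 = -1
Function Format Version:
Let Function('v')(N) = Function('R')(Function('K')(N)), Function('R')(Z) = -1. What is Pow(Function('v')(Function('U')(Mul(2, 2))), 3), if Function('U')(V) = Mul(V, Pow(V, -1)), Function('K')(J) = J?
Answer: -1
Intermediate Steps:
Function('U')(V) = 1
Function('v')(N) = -1
Pow(Function('v')(Function('U')(Mul(2, 2))), 3) = Pow(-1, 3) = -1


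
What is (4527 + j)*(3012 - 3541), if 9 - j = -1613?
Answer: -3252821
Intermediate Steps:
j = 1622 (j = 9 - 1*(-1613) = 9 + 1613 = 1622)
(4527 + j)*(3012 - 3541) = (4527 + 1622)*(3012 - 3541) = 6149*(-529) = -3252821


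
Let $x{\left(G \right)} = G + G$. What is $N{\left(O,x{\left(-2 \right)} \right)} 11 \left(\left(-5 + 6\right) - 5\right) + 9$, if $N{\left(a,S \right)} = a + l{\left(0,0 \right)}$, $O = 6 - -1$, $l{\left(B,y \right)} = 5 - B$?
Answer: $-519$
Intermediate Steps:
$x{\left(G \right)} = 2 G$
$O = 7$ ($O = 6 + 1 = 7$)
$N{\left(a,S \right)} = 5 + a$ ($N{\left(a,S \right)} = a + \left(5 - 0\right) = a + \left(5 + 0\right) = a + 5 = 5 + a$)
$N{\left(O,x{\left(-2 \right)} \right)} 11 \left(\left(-5 + 6\right) - 5\right) + 9 = \left(5 + 7\right) 11 \left(\left(-5 + 6\right) - 5\right) + 9 = 12 \cdot 11 \left(1 - 5\right) + 9 = 12 \cdot 11 \left(-4\right) + 9 = 12 \left(-44\right) + 9 = -528 + 9 = -519$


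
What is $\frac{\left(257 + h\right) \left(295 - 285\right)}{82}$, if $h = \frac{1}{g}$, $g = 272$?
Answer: $\frac{8525}{272} \approx 31.342$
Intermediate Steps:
$h = \frac{1}{272} \approx 0.0036765$
$\frac{\left(257 + h\right) \left(295 - 285\right)}{82} = \frac{\left(257 + \frac{1}{272}\right) \left(295 - 285\right)}{82} = \frac{69905}{272} \cdot 10 \cdot \frac{1}{82} = \frac{349525}{136} \cdot \frac{1}{82} = \frac{8525}{272}$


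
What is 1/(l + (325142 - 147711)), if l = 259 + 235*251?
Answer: 1/236675 ≈ 4.2252e-6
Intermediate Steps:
l = 59244 (l = 259 + 58985 = 59244)
1/(l + (325142 - 147711)) = 1/(59244 + (325142 - 147711)) = 1/(59244 + 177431) = 1/236675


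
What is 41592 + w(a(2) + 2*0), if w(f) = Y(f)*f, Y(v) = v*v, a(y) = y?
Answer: 41600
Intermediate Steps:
Y(v) = v**2
w(f) = f**3 (w(f) = f**2*f = f**3)
41592 + w(a(2) + 2*0) = 41592 + (2 + 2*0)**3 = 41592 + (2 + 0)**3 = 41592 + 2**3 = 41592 + 8 = 41600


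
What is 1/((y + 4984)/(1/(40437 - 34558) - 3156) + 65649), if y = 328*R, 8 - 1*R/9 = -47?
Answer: 18554123/1217075805451 ≈ 1.5245e-5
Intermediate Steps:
R = 495 (R = 72 - 9*(-47) = 72 + 423 = 495)
y = 162360 (y = 328*495 = 162360)
1/((y + 4984)/(1/(40437 - 34558) - 3156) + 65649) = 1/((162360 + 4984)/(1/(40437 - 34558) - 3156) + 65649) = 1/(167344/(1/5879 - 3156) + 65649) = 1/(167344/(-18554123/5879) + 65649) = 1/(167344*(-5879/18554123) + 65649) = 1/(-983815376/18554123 + 65649) = 1/(1217075805451/18554123) = 18554123/1217075805451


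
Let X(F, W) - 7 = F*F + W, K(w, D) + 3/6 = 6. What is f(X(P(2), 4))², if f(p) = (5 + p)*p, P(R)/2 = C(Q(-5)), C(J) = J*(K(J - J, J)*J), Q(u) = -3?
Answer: 9278390805955216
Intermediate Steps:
K(w, D) = 11/2 (K(w, D) = -½ + 6 = 11/2)
C(J) = 11*J²/2 (C(J) = J*(11*J/2) = 11*J²/2)
P(R) = 99 (P(R) = 2*((11/2)*(-3)²) = 2*((11/2)*9) = 2*(99/2) = 99)
X(F, W) = 7 + W + F² (X(F, W) = 7 + (F*F + W) = 7 + (F² + W) = 7 + (W + F²) = 7 + W + F²)
f(p) = p*(5 + p)
f(X(P(2), 4))² = ((7 + 4 + 99²)*(5 + (7 + 4 + 99²)))² = ((7 + 4 + 9801)*(5 + (7 + 4 + 9801)))² = (9812*(5 + 9812))² = (9812*9817)² = 96324404² = 9278390805955216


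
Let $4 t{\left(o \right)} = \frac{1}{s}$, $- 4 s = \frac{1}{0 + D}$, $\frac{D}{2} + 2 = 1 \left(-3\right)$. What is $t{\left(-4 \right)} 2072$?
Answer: $20720$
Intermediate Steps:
$D = -10$ ($D = -4 + 2 \cdot 1 \left(-3\right) = -4 + 2 \left(-3\right) = -4 - 6 = -10$)
$s = \frac{1}{40}$ ($s = - \frac{1}{4 \left(0 - 10\right)} = - \frac{1}{4 \left(-10\right)} = \left(- \frac{1}{4}\right) \left(- \frac{1}{10}\right) = \frac{1}{40} \approx 0.025$)
$t{\left(o \right)} = 10$ ($t{\left(o \right)} = \frac{\frac{1}{\frac{1}{40}}}{4} = \frac{1}{4} \cdot 40 = 10$)
$t{\left(-4 \right)} 2072 = 10 \cdot 2072 = 20720$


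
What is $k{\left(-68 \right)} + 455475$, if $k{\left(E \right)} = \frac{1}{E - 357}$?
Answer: $\frac{193576874}{425} \approx 4.5548 \cdot 10^{5}$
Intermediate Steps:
$k{\left(E \right)} = \frac{1}{-357 + E}$
$k{\left(-68 \right)} + 455475 = \frac{1}{-357 - 68} + 455475 = \frac{1}{-425} + 455475 = - \frac{1}{425} + 455475 = \frac{193576874}{425}$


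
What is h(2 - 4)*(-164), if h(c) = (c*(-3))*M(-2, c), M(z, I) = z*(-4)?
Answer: -7872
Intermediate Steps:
M(z, I) = -4*z
h(c) = -24*c (h(c) = (c*(-3))*(-4*(-2)) = -3*c*8 = -24*c)
h(2 - 4)*(-164) = -24*(2 - 4)*(-164) = -24*(-2)*(-164) = 48*(-164) = -7872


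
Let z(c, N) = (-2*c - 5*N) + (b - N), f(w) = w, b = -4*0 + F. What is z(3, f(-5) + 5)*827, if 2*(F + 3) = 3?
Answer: -12405/2 ≈ -6202.5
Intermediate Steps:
F = -3/2 (F = -3 + (½)*3 = -3 + 3/2 = -3/2 ≈ -1.5000)
b = -3/2 (b = -4*0 - 3/2 = 0 - 3/2 = -3/2 ≈ -1.5000)
z(c, N) = -3/2 - 6*N - 2*c (z(c, N) = (-2*c - 5*N) + (-3/2 - N) = (-5*N - 2*c) + (-3/2 - N) = -3/2 - 6*N - 2*c)
z(3, f(-5) + 5)*827 = (-3/2 - 6*(-5 + 5) - 2*3)*827 = (-3/2 - 6*0 - 6)*827 = (-3/2 + 0 - 6)*827 = -15/2*827 = -12405/2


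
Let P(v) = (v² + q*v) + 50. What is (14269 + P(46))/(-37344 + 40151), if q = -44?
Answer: 14411/2807 ≈ 5.1339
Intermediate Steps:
P(v) = 50 + v² - 44*v (P(v) = (v² - 44*v) + 50 = 50 + v² - 44*v)
(14269 + P(46))/(-37344 + 40151) = (14269 + (50 + 46² - 44*46))/(-37344 + 40151) = (14269 + (50 + 2116 - 2024))/2807 = (14269 + 142)*(1/2807) = 14411*(1/2807) = 14411/2807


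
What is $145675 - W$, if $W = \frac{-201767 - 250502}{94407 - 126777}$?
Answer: $\frac{4715047481}{32370} \approx 1.4566 \cdot 10^{5}$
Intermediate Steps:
$W = \frac{452269}{32370}$ ($W = - \frac{452269}{-32370} = \left(-452269\right) \left(- \frac{1}{32370}\right) = \frac{452269}{32370} \approx 13.972$)
$145675 - W = 145675 - \frac{452269}{32370} = \frac{4715047481}{32370}$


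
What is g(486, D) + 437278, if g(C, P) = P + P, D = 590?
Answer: 438458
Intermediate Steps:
g(C, P) = 2*P
g(486, D) + 437278 = 2*590 + 437278 = 1180 + 437278 = 438458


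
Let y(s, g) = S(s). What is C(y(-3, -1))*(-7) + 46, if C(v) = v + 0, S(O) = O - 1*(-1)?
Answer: 60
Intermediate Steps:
S(O) = 1 + O (S(O) = O + 1 = 1 + O)
y(s, g) = 1 + s
C(v) = v
C(y(-3, -1))*(-7) + 46 = (1 - 3)*(-7) + 46 = -2*(-7) + 46 = 14 + 46 = 60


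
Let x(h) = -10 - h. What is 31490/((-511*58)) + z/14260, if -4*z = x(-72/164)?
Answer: -4602009719/4332038270 ≈ -1.0623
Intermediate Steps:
z = 98/41 (z = -(-10 - (-72)/164)/4 = -(-10 - 1*(-18/41))/4 = -(-10 + 18/41)/4 = -¼*(-392/41) = 98/41 ≈ 2.3902)
31490/((-511*58)) + z/14260 = 31490/((-511*58)) + (98/41)/14260 = 31490/(-29638) + (98/41)*(1/14260) = 31490*(-1/29638) + 49/292330 = -15745/14819 + 49/292330 = -4602009719/4332038270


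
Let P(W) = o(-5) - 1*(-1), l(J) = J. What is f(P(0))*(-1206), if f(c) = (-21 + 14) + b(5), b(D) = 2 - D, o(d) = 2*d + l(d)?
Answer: 12060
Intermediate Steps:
o(d) = 3*d (o(d) = 2*d + d = 3*d)
P(W) = -14 (P(W) = 3*(-5) - 1*(-1) = -15 + 1 = -14)
f(c) = -10 (f(c) = (-21 + 14) + (2 - 1*5) = -7 + (2 - 5) = -7 - 3 = -10)
f(P(0))*(-1206) = -10*(-1206) = 12060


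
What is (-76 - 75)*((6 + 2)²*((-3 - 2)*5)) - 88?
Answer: 241512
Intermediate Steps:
(-76 - 75)*((6 + 2)²*((-3 - 2)*5)) - 88 = -151*8²*(-5*5) - 88 = -9664*(-25) - 88 = -151*(-1600) - 88 = 241600 - 88 = 241512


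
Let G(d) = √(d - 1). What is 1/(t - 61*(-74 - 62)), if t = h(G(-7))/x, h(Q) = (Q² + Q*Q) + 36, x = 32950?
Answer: 3295/27335322 ≈ 0.00012054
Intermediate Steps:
G(d) = √(-1 + d)
h(Q) = 36 + 2*Q² (h(Q) = (Q² + Q²) + 36 = 2*Q² + 36 = 36 + 2*Q²)
t = 2/3295 (t = (36 + 2*(√(-1 - 7))²)/32950 = (36 + 2*(√(-8))²)*(1/32950) = (36 + 2*(2*I*√2)²)*(1/32950) = (36 + 2*(-8))*(1/32950) = (36 - 16)*(1/32950) = 20*(1/32950) = 2/3295 ≈ 0.00060698)
1/(t - 61*(-74 - 62)) = 1/(2/3295 - 61*(-74 - 62)) = 1/(2/3295 - 61*(-136)) = 1/(2/3295 + 8296) = 1/(27335322/3295) = 3295/27335322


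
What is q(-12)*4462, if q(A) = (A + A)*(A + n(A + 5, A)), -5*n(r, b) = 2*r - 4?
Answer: 4497696/5 ≈ 8.9954e+5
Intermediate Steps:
n(r, b) = ⅘ - 2*r/5 (n(r, b) = -(2*r - 4)/5 = -(-4 + 2*r)/5 = ⅘ - 2*r/5)
q(A) = 2*A*(-6/5 + 3*A/5) (q(A) = (A + A)*(A + (⅘ - 2*(A + 5)/5)) = (2*A)*(A + (⅘ - 2*(5 + A)/5)) = (2*A)*(A + (⅘ + (-2 - 2*A/5))) = (2*A)*(A + (-6/5 - 2*A/5)) = (2*A)*(-6/5 + 3*A/5) = 2*A*(-6/5 + 3*A/5))
q(-12)*4462 = ((6/5)*(-12)*(-2 - 12))*4462 = ((6/5)*(-12)*(-14))*4462 = (1008/5)*4462 = 4497696/5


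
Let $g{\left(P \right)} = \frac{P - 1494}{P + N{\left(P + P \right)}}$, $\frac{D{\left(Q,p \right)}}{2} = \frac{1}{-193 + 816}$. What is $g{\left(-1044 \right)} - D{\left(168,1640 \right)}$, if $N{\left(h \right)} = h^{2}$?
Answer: $- \frac{572143}{150859450} \approx -0.0037926$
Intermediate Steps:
$D{\left(Q,p \right)} = \frac{2}{623}$ ($D{\left(Q,p \right)} = \frac{2}{-193 + 816} = \frac{2}{623}$)
$g{\left(P \right)} = \frac{-1494 + P}{P + 4 P^{2}}$ ($g{\left(P \right)} = \frac{P - 1494}{P + \left(P + P\right)^{2}} = \frac{-1494 + P}{P + \left(2 P\right)^{2}} = \frac{-1494 + P}{P + 4 P^{2}}$)
$g{\left(-1044 \right)} - D{\left(168,1640 \right)} = \frac{-1494 - 1044}{\left(-1044\right) \left(1 + 4 \left(-1044\right)\right)} - \frac{2}{623} = \left(- \frac{1}{1044}\right) \frac{1}{1 - 4176} \left(-2538\right) - \frac{2}{623} = \left(- \frac{1}{1044}\right) \frac{1}{-4175} \left(-2538\right) - \frac{2}{623} = \left(- \frac{1}{1044}\right) \left(- \frac{1}{4175}\right) \left(-2538\right) - \frac{2}{623} = - \frac{141}{242150} - \frac{2}{623} = - \frac{572143}{150859450}$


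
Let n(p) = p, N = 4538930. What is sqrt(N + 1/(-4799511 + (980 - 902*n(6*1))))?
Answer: sqrt(104748828977374099627)/4803943 ≈ 2130.5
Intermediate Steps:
sqrt(N + 1/(-4799511 + (980 - 902*n(6*1)))) = sqrt(4538930 + 1/(-4799511 + (980 - 5412))) = sqrt(4538930 + 1/(-4799511 - 4432)) = sqrt(4538930 + 1/(-4803943)) = sqrt(4538930 - 1/4803943) = sqrt(21804761000989/4803943) = sqrt(104748828977374099627)/4803943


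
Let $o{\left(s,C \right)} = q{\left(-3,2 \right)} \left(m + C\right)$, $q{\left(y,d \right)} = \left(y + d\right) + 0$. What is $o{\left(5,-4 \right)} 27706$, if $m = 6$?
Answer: $-55412$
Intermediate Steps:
$q{\left(y,d \right)} = d + y$ ($q{\left(y,d \right)} = \left(d + y\right) + 0 = d + y$)
$o{\left(s,C \right)} = -6 - C$ ($o{\left(s,C \right)} = \left(2 - 3\right) \left(6 + C\right) = - (6 + C) = -6 - C$)
$o{\left(5,-4 \right)} 27706 = \left(-6 - -4\right) 27706 = \left(-6 + 4\right) 27706 = \left(-2\right) 27706 = -55412$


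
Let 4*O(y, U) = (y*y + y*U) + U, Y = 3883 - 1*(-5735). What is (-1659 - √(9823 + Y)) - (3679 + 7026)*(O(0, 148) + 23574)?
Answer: -252757414 - √19441 ≈ -2.5276e+8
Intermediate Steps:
Y = 9618 (Y = 3883 + 5735 = 9618)
O(y, U) = U/4 + y²/4 + U*y/4 (O(y, U) = ((y*y + y*U) + U)/4 = ((y² + U*y) + U)/4 = (U + y² + U*y)/4 = U/4 + y²/4 + U*y/4)
(-1659 - √(9823 + Y)) - (3679 + 7026)*(O(0, 148) + 23574) = (-1659 - √(9823 + 9618)) - (3679 + 7026)*(((¼)*148 + (¼)*0² + (¼)*148*0) + 23574) = (-1659 - √19441) - 10705*((37 + (¼)*0 + 0) + 23574) = (-1659 - √19441) - 10705*((37 + 0 + 0) + 23574) = (-1659 - √19441) - 10705*(37 + 23574) = (-1659 - √19441) - 10705*23611 = (-1659 - √19441) - 1*252755755 = (-1659 - √19441) - 252755755 = -252757414 - √19441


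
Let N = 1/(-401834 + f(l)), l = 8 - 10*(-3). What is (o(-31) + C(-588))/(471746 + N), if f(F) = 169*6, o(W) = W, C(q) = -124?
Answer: -62127100/189085231719 ≈ -0.00032857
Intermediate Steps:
l = 38 (l = 8 + 30 = 38)
f(F) = 1014
N = -1/400820 (N = 1/(-401834 + 1014) = 1/(-400820) = -1/400820 ≈ -2.4949e-6)
(o(-31) + C(-588))/(471746 + N) = (-31 - 124)/(471746 - 1/400820) = -155/189085231719/400820 = -155*400820/189085231719 = -62127100/189085231719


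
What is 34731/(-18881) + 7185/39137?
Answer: -1223607162/738945697 ≈ -1.6559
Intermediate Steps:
34731/(-18881) + 7185/39137 = 34731*(-1/18881) + 7185*(1/39137) = -34731/18881 + 7185/39137 = -1223607162/738945697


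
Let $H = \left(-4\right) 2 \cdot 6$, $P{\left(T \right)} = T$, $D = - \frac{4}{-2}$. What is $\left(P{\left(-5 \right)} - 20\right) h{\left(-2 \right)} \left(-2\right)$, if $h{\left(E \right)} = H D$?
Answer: $-4800$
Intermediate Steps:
$D = 2$ ($D = \left(-4\right) \left(- \frac{1}{2}\right) = 2$)
$H = -48$ ($H = \left(-8\right) 6 = -48$)
$h{\left(E \right)} = -96$ ($h{\left(E \right)} = \left(-48\right) 2 = -96$)
$\left(P{\left(-5 \right)} - 20\right) h{\left(-2 \right)} \left(-2\right) = \left(-5 - 20\right) \left(-96\right) \left(-2\right) = \left(-25\right) \left(-96\right) \left(-2\right) = 2400 \left(-2\right) = -4800$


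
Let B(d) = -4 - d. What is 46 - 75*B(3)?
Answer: 571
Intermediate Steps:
46 - 75*B(3) = 46 - 75*(-4 - 1*3) = 46 - 75*(-4 - 3) = 46 - 75*(-7) = 46 + 525 = 571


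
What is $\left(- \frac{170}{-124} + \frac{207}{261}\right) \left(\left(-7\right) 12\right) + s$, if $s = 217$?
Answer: $\frac{31661}{899} \approx 35.218$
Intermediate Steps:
$\left(- \frac{170}{-124} + \frac{207}{261}\right) \left(\left(-7\right) 12\right) + s = \left(- \frac{170}{-124} + \frac{207}{261}\right) \left(\left(-7\right) 12\right) + 217 = \left(\left(-170\right) \left(- \frac{1}{124}\right) + 207 \cdot \frac{1}{261}\right) \left(-84\right) + 217 = \left(\frac{85}{62} + \frac{23}{29}\right) \left(-84\right) + 217 = \frac{3891}{1798} \left(-84\right) + 217 = - \frac{163422}{899} + 217 = \frac{31661}{899}$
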